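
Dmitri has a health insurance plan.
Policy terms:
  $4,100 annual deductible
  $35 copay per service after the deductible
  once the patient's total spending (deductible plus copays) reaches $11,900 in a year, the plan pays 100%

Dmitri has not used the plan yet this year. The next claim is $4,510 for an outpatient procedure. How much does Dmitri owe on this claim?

The full $4,100 deductible is still open; $4,100 of this bill applies to it.
After the $4,100 deductible portion, $4,510 − $4,100 = $410 is subject to the copay.
Copay on this service: $35.
So the patient owes $4,100 + $35 = $4,135 before any cap.
Cumulative spending $0 + $4,135 = $4,135 stays under the $11,900 maximum.

$4,135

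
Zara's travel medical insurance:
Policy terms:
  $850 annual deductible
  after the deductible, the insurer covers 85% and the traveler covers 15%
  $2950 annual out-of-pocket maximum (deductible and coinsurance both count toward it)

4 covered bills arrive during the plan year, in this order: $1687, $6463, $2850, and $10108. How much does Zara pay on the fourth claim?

$577.50

Bill 1, $1687: $850 to deductible, leaving $837; coinsurance $837 × 15% = $125.55. Traveler owes $975.55 (running OOP $975.55).
Bill 2, $6463: 15% coinsurance on $6463 = $969.45. Cost to traveler: $969.45. OOP to date $1945.
Bill 3, $2850: deductible already satisfied, so traveler's share is 15% × $2850 = $427.50. Traveler owes $427.50 (running OOP $2372.50).
Bill 4, $10108: deductible met; 15% of $10108 = $1516.20. OOP would hit $3888.70 > $2950, so the cap limits the traveler to $2950 − $2372.50 = $577.50.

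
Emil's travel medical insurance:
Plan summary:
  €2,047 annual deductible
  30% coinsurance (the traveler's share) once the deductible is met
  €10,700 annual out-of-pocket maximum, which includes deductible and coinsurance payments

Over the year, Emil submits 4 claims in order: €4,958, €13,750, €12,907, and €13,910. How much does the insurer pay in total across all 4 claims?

€34,825

#1 (€4,958): €2,047 finishes the deductible; €2,911 goes to coinsurance; coinsurance €2,911 × 30% = €873.30. Traveler pays €2,920.30; OOP now €2,920.30. Insurer: €4,958 − €2,920.30 = €2,037.70.
#2 (€13,750): 30% coinsurance on €13,750 = €4,125. Traveler owes €4,125 (running OOP €7,045.30). Plan pays €13,750 − €4,125 = €9,625.
#3 (€12,907): 30% coinsurance on €12,907 = €3,872.10. That would push OOP to €10,917.40, over the €10,700 cap, so traveler pays €10,700 − €7,045.30 = €3,654.70. Insurer: €12,907 − €3,654.70 = €9,252.30.
#4 (€13,910): deductible already satisfied, so traveler's share is 30% × €13,910 = €4,173. Adding that to €10,700 gives €14,873, past the €10,700 cap; traveler pays only €10,700 − €10,700 = €0. Plan pays €13,910 − €0 = €13,910.
Insurer total = bills − traveler's total = €45,525 − €10,700 = €34,825.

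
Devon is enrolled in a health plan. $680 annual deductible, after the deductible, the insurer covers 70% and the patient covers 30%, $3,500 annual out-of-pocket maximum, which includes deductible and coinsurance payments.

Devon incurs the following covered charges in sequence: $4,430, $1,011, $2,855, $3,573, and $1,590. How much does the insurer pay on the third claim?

#1 ($4,430): $680 finishes the deductible; $3,750 goes to coinsurance; patient's 30% is $1,125. Patient owes $1,805 (running OOP $1,805). Insurer: $4,430 − $1,805 = $2,625.
#2 ($1,011): deductible already satisfied, so patient's share is 30% × $1,011 = $303.30. Patient owes $303.30 (running OOP $2,108.30). Plan pays $1,011 − $303.30 = $707.70.
#3 ($2,855): deductible met; 30% of $2,855 = $856.50. Cost to patient: $856.50. OOP to date $2,964.80. Plan pays $2,855 − $856.50 = $1,998.50.

$1,998.50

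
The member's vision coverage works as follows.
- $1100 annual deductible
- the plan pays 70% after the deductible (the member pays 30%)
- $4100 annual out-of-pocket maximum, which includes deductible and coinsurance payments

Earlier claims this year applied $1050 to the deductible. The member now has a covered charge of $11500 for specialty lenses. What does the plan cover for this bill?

$1050 of the $1100 deductible is already met, leaving $50.
The remaining $11450 (= $11500 − $50) moves to coinsurance.
Coinsurance: $11450 × 30% = $3435.
So the member owes $50 + $3435 = $3485 before any cap.
That would bring total out-of-pocket to $4535, past the $4100 cap. The member is capped at $4100 − $1050 = $3050 on this claim.
The insurer covers the remainder: $11500 − $3050 = $8450.

$8450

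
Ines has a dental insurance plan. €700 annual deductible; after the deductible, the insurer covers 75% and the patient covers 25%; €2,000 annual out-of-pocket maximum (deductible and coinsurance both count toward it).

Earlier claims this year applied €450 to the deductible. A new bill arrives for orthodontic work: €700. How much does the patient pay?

Remaining deductible: €700 − €450 = €250.
After the €250 deductible portion, €700 − €250 = €450 is subject to coinsurance.
25% of €450 = €112.50 falls to the patient.
Patient responsibility before any cap: €250 + €112.50 = €362.50.
Total out-of-pocket so far would be €450 + €362.50 = €812.50, below the €2,000 cap — no reduction.

€362.50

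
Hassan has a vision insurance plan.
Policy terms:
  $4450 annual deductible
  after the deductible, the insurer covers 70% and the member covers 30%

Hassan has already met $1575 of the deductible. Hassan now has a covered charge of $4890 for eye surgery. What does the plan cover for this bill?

$1410.50

$1575 of the $4450 deductible is already met, leaving $2875.
After the $2875 deductible portion, $4890 − $2875 = $2015 is subject to coinsurance.
Member's 30% share of $2015 is $604.50.
Member responsibility: $2875 + $604.50 = $3479.50.
The insurer covers the remainder: $4890 − $3479.50 = $1410.50.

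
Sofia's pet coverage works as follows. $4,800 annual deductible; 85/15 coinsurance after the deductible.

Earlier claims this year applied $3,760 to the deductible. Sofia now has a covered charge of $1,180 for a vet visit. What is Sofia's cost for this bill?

$1,061

Deductible still to meet: $4,800 − $3,760 = $1,040.
After the $1,040 deductible portion, $1,180 − $1,040 = $140 is subject to coinsurance.
Owner's 15% share of $140 is $21.
So the owner owes $1,040 + $21 = $1,061.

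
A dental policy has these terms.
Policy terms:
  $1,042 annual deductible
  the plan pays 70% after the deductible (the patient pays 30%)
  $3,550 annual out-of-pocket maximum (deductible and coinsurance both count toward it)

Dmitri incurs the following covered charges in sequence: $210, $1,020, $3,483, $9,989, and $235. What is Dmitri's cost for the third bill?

Bill 1, $210: all of it applies to the deductible. Patient pays $210; OOP now $210.
Bill 2, $1,020: deductible takes $832, $188 remains; 30% of $188 = $56.40. Patient pays $888.40; OOP now $1,098.40.
Bill 3, $3,483: 30% coinsurance on $3,483 = $1,044.90. Patient owes $1,044.90 (running OOP $2,143.30).

$1,044.90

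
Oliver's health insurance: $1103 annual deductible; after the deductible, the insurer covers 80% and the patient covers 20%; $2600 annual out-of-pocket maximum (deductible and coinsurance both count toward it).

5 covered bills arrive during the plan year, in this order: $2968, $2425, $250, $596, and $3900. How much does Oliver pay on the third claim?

$50

Bill 1, $2968: deductible takes $1103, $1865 remains; patient's 20% is $373. Cost to patient: $1476. OOP to date $1476.
Bill 2, $2425: deductible already satisfied, so patient's share is 20% × $2425 = $485. Patient pays $485; OOP now $1961.
Bill 3, $250: 20% coinsurance on $250 = $50. Patient owes $50 (running OOP $2011).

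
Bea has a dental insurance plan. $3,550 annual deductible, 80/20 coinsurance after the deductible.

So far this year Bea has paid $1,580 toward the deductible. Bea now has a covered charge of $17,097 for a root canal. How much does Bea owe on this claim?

Remaining deductible: $3,550 − $1,580 = $1,970.
After the $1,970 deductible portion, $17,097 − $1,970 = $15,127 is subject to coinsurance.
Coinsurance: $15,127 × 20% = $3,025.40.
That puts the patient's cost at $1,970 + $3,025.40 = $4,995.40.

$4,995.40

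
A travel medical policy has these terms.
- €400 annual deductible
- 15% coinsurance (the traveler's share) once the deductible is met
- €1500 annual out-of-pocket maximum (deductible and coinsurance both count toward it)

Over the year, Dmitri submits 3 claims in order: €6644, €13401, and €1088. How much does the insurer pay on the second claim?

Claim 1 — €6644: €400 to deductible, leaving €6244; 15% of €6244 = €936.60. Cost to traveler: €1336.60. OOP to date €1336.60. Insurer: €6644 − €1336.60 = €5307.40.
Claim 2 — €13401: deductible already satisfied, so traveler's share is 15% × €13401 = €2010.15. Adding that to €1336.60 gives €3346.75, past the €1500 cap; traveler pays only €1500 − €1336.60 = €163.40. Insurer: €13401 − €163.40 = €13237.60.

€13237.60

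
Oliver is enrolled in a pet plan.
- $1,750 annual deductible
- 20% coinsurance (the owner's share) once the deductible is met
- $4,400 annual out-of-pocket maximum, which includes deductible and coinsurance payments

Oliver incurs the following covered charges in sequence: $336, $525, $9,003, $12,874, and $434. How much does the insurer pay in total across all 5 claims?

$18,772

#1 ($336): all of it applies to the deductible. Owner pays $336; OOP now $336. Insurer: $336 − $336 = $0.
#2 ($525): fully absorbed by the deductible. Cost to owner: $525. OOP to date $861. Insurer: $525 − $525 = $0.
#3 ($9,003): $889 to deductible, leaving $8,114; 20% of $8,114 = $1,622.80. Owner pays $2,511.80; OOP now $3,372.80. Plan pays $9,003 − $2,511.80 = $6,491.20.
#4 ($12,874): 20% coinsurance on $12,874 = $2,574.80. OOP would hit $5,947.60 > $4,400, so the cap limits the owner to $4,400 − $3,372.80 = $1,027.20. Plan pays $12,874 − $1,027.20 = $11,846.80.
#5 ($434): deductible met; 20% of $434 = $86.80. OOP would hit $4,486.80 > $4,400, so the cap limits the owner to $4,400 − $4,400 = $0. Plan pays $434 − $0 = $434.
Insurer total: $0 + $0 + $6,491.20 + $11,846.80 + $434 = $18,772.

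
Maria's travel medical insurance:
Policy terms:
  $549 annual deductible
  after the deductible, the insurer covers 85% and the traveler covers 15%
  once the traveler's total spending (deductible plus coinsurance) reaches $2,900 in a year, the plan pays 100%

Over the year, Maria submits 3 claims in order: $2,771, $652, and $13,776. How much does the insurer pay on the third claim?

$11,856.10

#1 ($2,771): deductible takes $549, $2,222 remains; 15% of $2,222 = $333.30. Traveler owes $882.30 (running OOP $882.30). Insurer: $2,771 − $882.30 = $1,888.70.
#2 ($652): 15% coinsurance on $652 = $97.80. Cost to traveler: $97.80. OOP to date $980.10. Plan pays $652 − $97.80 = $554.20.
#3 ($13,776): 15% coinsurance on $13,776 = $2,066.40. Adding that to $980.10 gives $3,046.50, past the $2,900 cap; traveler pays only $2,900 − $980.10 = $1,919.90. Insurer: $13,776 − $1,919.90 = $11,856.10.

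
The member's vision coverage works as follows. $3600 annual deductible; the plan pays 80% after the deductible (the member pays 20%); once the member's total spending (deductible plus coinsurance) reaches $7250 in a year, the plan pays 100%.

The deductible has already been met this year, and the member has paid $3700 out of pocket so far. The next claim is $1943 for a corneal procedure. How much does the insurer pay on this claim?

The deductible is already satisfied, so the full bill goes to coinsurance.
Member's 20% share of $1943 is $388.60.
Year-to-date out-of-pocket becomes $3700 + $388.60 = $4088.60, still under the $7250 maximum, so no cap applies.
Insurer pays the balance: $1943 − $388.60 = $1554.40.

$1554.40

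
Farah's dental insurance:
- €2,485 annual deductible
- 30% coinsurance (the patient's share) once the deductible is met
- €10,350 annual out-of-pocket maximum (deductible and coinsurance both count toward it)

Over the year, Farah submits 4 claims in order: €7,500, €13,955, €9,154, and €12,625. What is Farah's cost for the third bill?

€2,174

#1 (€7,500): €2,485 finishes the deductible; €5,015 goes to coinsurance; 30% of €5,015 = €1,504.50. Patient pays €3,989.50; OOP now €3,989.50.
#2 (€13,955): deductible already satisfied, so patient's share is 30% × €13,955 = €4,186.50. Cost to patient: €4,186.50. OOP to date €8,176.
#3 (€9,154): deductible already satisfied, so patient's share is 30% × €9,154 = €2,746.20. OOP would hit €10,922.20 > €10,350, so the cap limits the patient to €10,350 − €8,176 = €2,174.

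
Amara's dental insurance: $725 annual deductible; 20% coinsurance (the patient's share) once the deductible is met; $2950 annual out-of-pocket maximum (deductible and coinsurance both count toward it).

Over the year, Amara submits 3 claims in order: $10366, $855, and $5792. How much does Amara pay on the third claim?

$125.80

Bill 1, $10366: $725 finishes the deductible; $9641 goes to coinsurance; coinsurance $9641 × 20% = $1928.20. Patient owes $2653.20 (running OOP $2653.20).
Bill 2, $855: deductible already satisfied, so patient's share is 20% × $855 = $171. Patient owes $171 (running OOP $2824.20).
Bill 3, $5792: deductible already satisfied, so patient's share is 20% × $5792 = $1158.40. Adding that to $2824.20 gives $3982.60, past the $2950 cap; patient pays only $2950 − $2824.20 = $125.80.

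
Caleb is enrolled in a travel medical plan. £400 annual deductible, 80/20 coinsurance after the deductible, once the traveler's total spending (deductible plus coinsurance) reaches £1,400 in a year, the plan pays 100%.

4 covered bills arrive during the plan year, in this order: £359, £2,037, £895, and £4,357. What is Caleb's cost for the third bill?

£179

Claim 1 (£359): fully absorbed by the deductible. Traveler owes £359 (running OOP £359).
Claim 2 (£2,037): £41 finishes the deductible; £1,996 goes to coinsurance; traveler's 20% is £399.20. Cost to traveler: £440.20. OOP to date £799.20.
Claim 3 (£895): deductible met; 20% of £895 = £179. Traveler pays £179; OOP now £978.20.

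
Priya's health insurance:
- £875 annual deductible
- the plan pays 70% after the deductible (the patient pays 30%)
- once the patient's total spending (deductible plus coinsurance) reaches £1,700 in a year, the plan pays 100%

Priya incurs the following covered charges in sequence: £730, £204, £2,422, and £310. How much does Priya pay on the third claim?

Bill 1, £730: fully absorbed by the deductible. Patient owes £730 (running OOP £730).
Bill 2, £204: deductible takes £145, £59 remains; coinsurance £59 × 30% = £17.70. Patient owes £162.70 (running OOP £892.70).
Bill 3, £2,422: 30% coinsurance on £2,422 = £726.60. Cost to patient: £726.60. OOP to date £1,619.30.

£726.60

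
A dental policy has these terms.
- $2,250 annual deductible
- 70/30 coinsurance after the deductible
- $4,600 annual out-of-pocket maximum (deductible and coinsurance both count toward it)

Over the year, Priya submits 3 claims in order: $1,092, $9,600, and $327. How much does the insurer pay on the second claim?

Claim 1 ($1,092): all of it applies to the deductible. Patient owes $1,092 (running OOP $1,092). Insurer: $1,092 − $1,092 = $0.
Claim 2 ($9,600): deductible takes $1,158, $8,442 remains; patient's 30% is $2,532.60. Deductible plus coinsurance: $1,158 + $2,532.60 = $3,690.60. That would push OOP to $4,782.60, over the $4,600 cap, so patient pays $4,600 − $1,092 = $3,508. Plan pays $9,600 − $3,508 = $6,092.

$6,092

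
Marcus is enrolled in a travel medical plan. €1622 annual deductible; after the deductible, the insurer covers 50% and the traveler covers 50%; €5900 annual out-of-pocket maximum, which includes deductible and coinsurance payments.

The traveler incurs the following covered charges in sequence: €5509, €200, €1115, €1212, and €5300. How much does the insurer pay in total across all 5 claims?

Claim 1 (€5509): deductible takes €1622, €3887 remains; coinsurance €3887 × 50% = €1943.50. Traveler pays €3565.50; OOP now €3565.50. Plan pays €5509 − €3565.50 = €1943.50.
Claim 2 (€200): deductible met; 50% of €200 = €100. Cost to traveler: €100. OOP to date €3665.50. Insurer: €200 − €100 = €100.
Claim 3 (€1115): 50% coinsurance on €1115 = €557.50. Traveler owes €557.50 (running OOP €4223). Plan pays €1115 − €557.50 = €557.50.
Claim 4 (€1212): deductible already satisfied, so traveler's share is 50% × €1212 = €606. Traveler pays €606; OOP now €4829. Insurer: €1212 − €606 = €606.
Claim 5 (€5300): deductible already satisfied, so traveler's share is 50% × €5300 = €2650. That would push OOP to €7479, over the €5900 cap, so traveler pays €5900 − €4829 = €1071. Insurer: €5300 − €1071 = €4229.
Insurer total = bills − traveler's total = €13336 − €5900 = €7436.

€7436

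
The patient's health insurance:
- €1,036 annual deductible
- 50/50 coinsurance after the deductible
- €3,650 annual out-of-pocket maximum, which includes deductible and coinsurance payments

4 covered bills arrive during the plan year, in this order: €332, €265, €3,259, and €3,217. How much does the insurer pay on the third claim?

€1,410

Claim 1 — €332: entire amount goes to the deductible. Patient owes €332 (running OOP €332). Plan pays €332 − €332 = €0.
Claim 2 — €265: all of it applies to the deductible. Patient pays €265; OOP now €597. Plan pays €265 − €265 = €0.
Claim 3 — €3,259: €439 finishes the deductible; €2,820 goes to coinsurance; 50% of €2,820 = €1,410. Patient owes €1,849 (running OOP €2,446). Insurer: €3,259 − €1,849 = €1,410.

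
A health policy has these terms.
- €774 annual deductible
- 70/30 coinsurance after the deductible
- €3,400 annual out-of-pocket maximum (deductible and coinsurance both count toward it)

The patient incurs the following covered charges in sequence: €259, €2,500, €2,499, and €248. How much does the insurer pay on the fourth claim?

€173.60

Claim 1 (€259): all of it applies to the deductible. Patient pays €259; OOP now €259. Plan pays €259 − €259 = €0.
Claim 2 (€2,500): €515 finishes the deductible; €1,985 goes to coinsurance; patient's 30% is €595.50. Patient owes €1,110.50 (running OOP €1,369.50). Plan pays €2,500 − €1,110.50 = €1,389.50.
Claim 3 (€2,499): 30% coinsurance on €2,499 = €749.70. Cost to patient: €749.70. OOP to date €2,119.20. Insurer: €2,499 − €749.70 = €1,749.30.
Claim 4 (€248): 30% coinsurance on €248 = €74.40. Patient pays €74.40; OOP now €2,193.60. Plan pays €248 − €74.40 = €173.60.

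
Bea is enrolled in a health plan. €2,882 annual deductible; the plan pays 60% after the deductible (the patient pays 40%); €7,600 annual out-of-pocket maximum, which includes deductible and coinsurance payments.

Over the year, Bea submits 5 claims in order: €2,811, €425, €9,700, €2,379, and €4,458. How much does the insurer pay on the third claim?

€5,820

#1 (€2,811): all of it applies to the deductible. Patient pays €2,811; OOP now €2,811. Insurer: €2,811 − €2,811 = €0.
#2 (€425): €71 finishes the deductible; €354 goes to coinsurance; 40% of €354 = €141.60. Cost to patient: €212.60. OOP to date €3,023.60. Insurer: €425 − €212.60 = €212.40.
#3 (€9,700): deductible already satisfied, so patient's share is 40% × €9,700 = €3,880. Cost to patient: €3,880. OOP to date €6,903.60. Insurer: €9,700 − €3,880 = €5,820.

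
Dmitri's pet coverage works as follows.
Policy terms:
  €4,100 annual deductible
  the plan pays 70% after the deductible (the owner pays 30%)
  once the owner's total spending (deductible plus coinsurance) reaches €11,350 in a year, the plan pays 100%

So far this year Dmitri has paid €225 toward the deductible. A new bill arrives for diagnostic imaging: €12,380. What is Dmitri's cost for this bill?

€225 of the €4,100 deductible is already met, leaving €3,875.
After the €3,875 deductible portion, €12,380 − €3,875 = €8,505 is subject to coinsurance.
Coinsurance: €8,505 × 30% = €2,551.50.
Owner responsibility before any cap: €3,875 + €2,551.50 = €6,426.50.
Total out-of-pocket so far would be €225 + €6,426.50 = €6,651.50, below the €11,350 cap — no reduction.

€6,426.50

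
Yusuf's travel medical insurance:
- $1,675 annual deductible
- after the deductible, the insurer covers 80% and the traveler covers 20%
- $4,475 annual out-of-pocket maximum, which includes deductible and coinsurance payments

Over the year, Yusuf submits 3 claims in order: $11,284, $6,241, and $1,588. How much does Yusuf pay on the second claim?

Claim 1 ($11,284): deductible takes $1,675, $9,609 remains; coinsurance $9,609 × 20% = $1,921.80. Traveler pays $3,596.80; OOP now $3,596.80.
Claim 2 ($6,241): deductible met; 20% of $6,241 = $1,248.20. That would push OOP to $4,845, over the $4,475 cap, so traveler pays $4,475 − $3,596.80 = $878.20.

$878.20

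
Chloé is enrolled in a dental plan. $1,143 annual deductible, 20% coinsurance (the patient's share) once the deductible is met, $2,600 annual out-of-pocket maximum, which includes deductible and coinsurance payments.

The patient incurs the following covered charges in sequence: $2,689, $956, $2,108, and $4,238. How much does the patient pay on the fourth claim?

$535

Claim 1 ($2,689): $1,143 finishes the deductible; $1,546 goes to coinsurance; 20% of $1,546 = $309.20. Cost to patient: $1,452.20. OOP to date $1,452.20.
Claim 2 ($956): deductible met; 20% of $956 = $191.20. Patient owes $191.20 (running OOP $1,643.40).
Claim 3 ($2,108): deductible already satisfied, so patient's share is 20% × $2,108 = $421.60. Cost to patient: $421.60. OOP to date $2,065.
Claim 4 ($4,238): 20% coinsurance on $4,238 = $847.60. That would push OOP to $2,912.60, over the $2,600 cap, so patient pays $2,600 − $2,065 = $535.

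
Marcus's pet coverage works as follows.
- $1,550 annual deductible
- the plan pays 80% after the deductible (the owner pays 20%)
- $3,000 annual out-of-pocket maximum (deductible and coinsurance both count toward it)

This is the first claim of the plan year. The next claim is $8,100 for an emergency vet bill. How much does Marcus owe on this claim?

The full $1,550 deductible is still open; $1,550 of this bill applies to it.
The remaining $6,550 (= $8,100 − $1,550) moves to coinsurance.
20% of $6,550 = $1,310 falls to the owner.
So the owner owes $1,550 + $1,310 = $2,860 before any cap.
Cumulative spending $0 + $2,860 = $2,860 stays under the $3,000 maximum.

$2,860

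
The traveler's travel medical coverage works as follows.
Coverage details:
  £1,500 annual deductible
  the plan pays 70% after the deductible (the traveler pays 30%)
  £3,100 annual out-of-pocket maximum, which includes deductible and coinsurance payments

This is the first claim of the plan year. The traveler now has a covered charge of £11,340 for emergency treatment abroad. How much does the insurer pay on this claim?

The full £1,500 deductible is still open; £1,500 of this bill applies to it.
After the £1,500 deductible portion, £11,340 − £1,500 = £9,840 is subject to coinsurance.
30% of £9,840 = £2,952 falls to the traveler.
So the traveler owes £1,500 + £2,952 = £4,452 before any cap.
Year-to-date out-of-pocket would reach £0 + £4,452 = £4,452, above the £3,100 maximum, so the traveler pays only £3,100 − £0 = £3,100.
Insurer pays the balance: £11,340 − £3,100 = £8,240.

£8,240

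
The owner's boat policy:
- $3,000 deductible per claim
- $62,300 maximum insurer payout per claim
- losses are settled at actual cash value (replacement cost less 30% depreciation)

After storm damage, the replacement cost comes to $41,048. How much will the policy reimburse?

Depreciate 30%: the covered value is $41,048 × 0.7 = $28,733.60.
Less the $3,000 deductible: $28,733.60 − $3,000 = $25,733.60.
$25,733.60 ≤ $62,300, so the limit doesn't bind; insurer pays $25,733.60.

$25,733.60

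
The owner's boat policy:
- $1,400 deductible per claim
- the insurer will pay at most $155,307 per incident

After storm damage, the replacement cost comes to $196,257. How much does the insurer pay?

Less the $1,400 deductible: $196,257 − $1,400 = $194,857.
Since $194,857 > $155,307, the payout is capped at $155,307.

$155,307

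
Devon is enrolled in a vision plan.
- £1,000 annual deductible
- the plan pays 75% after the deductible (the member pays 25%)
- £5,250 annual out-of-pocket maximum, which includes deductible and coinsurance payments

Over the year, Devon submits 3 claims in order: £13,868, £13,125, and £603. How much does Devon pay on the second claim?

£1,033

Bill 1, £13,868: deductible takes £1,000, £12,868 remains; member's 25% is £3,217. Member owes £4,217 (running OOP £4,217).
Bill 2, £13,125: deductible already satisfied, so member's share is 25% × £13,125 = £3,281.25. OOP would hit £7,498.25 > £5,250, so the cap limits the member to £5,250 − £4,217 = £1,033.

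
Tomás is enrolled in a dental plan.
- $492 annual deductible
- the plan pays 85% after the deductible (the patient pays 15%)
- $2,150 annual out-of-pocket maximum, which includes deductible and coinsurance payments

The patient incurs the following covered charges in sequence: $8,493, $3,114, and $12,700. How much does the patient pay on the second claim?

$457.85

Claim 1 — $8,493: $492 to deductible, leaving $8,001; patient's 15% is $1,200.15. Cost to patient: $1,692.15. OOP to date $1,692.15.
Claim 2 — $3,114: 15% coinsurance on $3,114 = $467.10. Adding that to $1,692.15 gives $2,159.25, past the $2,150 cap; patient pays only $2,150 − $1,692.15 = $457.85.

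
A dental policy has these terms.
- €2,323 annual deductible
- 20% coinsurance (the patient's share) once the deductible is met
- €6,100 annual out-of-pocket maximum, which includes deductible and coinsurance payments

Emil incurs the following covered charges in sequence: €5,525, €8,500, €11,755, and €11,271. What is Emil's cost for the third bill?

Claim 1 — €5,525: deductible takes €2,323, €3,202 remains; 20% of €3,202 = €640.40. Cost to patient: €2,963.40. OOP to date €2,963.40.
Claim 2 — €8,500: 20% coinsurance on €8,500 = €1,700. Cost to patient: €1,700. OOP to date €4,663.40.
Claim 3 — €11,755: deductible already satisfied, so patient's share is 20% × €11,755 = €2,351. OOP would hit €7,014.40 > €6,100, so the cap limits the patient to €6,100 − €4,663.40 = €1,436.60.

€1,436.60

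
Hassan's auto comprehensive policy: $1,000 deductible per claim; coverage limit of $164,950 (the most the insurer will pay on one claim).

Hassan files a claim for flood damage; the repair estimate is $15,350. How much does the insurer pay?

Subtract the deductible: $15,350 − $1,000 = $14,350.
That's under the $164,950 cap, so the insurer reimburses the full $14,350.

$14,350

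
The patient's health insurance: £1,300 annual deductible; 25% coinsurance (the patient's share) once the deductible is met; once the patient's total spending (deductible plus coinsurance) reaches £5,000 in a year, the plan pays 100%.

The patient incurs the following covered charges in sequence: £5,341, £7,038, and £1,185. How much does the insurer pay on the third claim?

#1 (£5,341): £1,300 to deductible, leaving £4,041; patient's 25% is £1,010.25. Patient pays £2,310.25; OOP now £2,310.25. Plan pays £5,341 − £2,310.25 = £3,030.75.
#2 (£7,038): 25% coinsurance on £7,038 = £1,759.50. Patient pays £1,759.50; OOP now £4,069.75. Plan pays £7,038 − £1,759.50 = £5,278.50.
#3 (£1,185): deductible already satisfied, so patient's share is 25% × £1,185 = £296.25. Patient owes £296.25 (running OOP £4,366). Plan pays £1,185 − £296.25 = £888.75.

£888.75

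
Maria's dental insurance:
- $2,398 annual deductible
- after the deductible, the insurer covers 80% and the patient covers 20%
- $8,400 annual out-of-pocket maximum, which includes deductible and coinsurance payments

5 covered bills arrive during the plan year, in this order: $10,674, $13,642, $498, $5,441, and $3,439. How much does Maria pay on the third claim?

$99.60

Bill 1, $10,674: deductible takes $2,398, $8,276 remains; coinsurance $8,276 × 20% = $1,655.20. Patient pays $4,053.20; OOP now $4,053.20.
Bill 2, $13,642: deductible met; 20% of $13,642 = $2,728.40. Patient owes $2,728.40 (running OOP $6,781.60).
Bill 3, $498: deductible already satisfied, so patient's share is 20% × $498 = $99.60. Patient pays $99.60; OOP now $6,881.20.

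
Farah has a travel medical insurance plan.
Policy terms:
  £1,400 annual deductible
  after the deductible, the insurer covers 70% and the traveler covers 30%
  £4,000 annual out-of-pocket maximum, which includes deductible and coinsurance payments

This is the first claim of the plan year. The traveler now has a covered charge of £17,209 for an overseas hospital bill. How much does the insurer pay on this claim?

The full £1,400 deductible is still open; £1,400 of this bill applies to it.
The remaining £15,809 (= £17,209 − £1,400) moves to coinsurance.
Traveler's 30% share of £15,809 is £4,742.70.
Traveler responsibility before any cap: £1,400 + £4,742.70 = £6,142.70.
That would bring total out-of-pocket to £6,142.70, past the £4,000 cap. The traveler is capped at £4,000 − £0 = £4,000 on this claim.
Insurer pays the balance: £17,209 − £4,000 = £13,209.

£13,209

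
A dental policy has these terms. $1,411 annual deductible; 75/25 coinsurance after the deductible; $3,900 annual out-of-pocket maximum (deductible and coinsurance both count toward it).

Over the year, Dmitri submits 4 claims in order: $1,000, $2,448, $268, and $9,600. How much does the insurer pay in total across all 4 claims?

Claim 1 — $1,000: fully absorbed by the deductible. Patient pays $1,000; OOP now $1,000. Plan pays $1,000 − $1,000 = $0.
Claim 2 — $2,448: $411 finishes the deductible; $2,037 goes to coinsurance; coinsurance $2,037 × 25% = $509.25. Cost to patient: $920.25. OOP to date $1,920.25. Insurer: $2,448 − $920.25 = $1,527.75.
Claim 3 — $268: deductible met; 25% of $268 = $67. Cost to patient: $67. OOP to date $1,987.25. Plan pays $268 − $67 = $201.
Claim 4 — $9,600: 25% coinsurance on $9,600 = $2,400. OOP would hit $4,387.25 > $3,900, so the cap limits the patient to $3,900 − $1,987.25 = $1,912.75. Plan pays $9,600 − $1,912.75 = $7,687.25.
Insurer total: $0 + $1,527.75 + $201 + $7,687.25 = $9,416.

$9,416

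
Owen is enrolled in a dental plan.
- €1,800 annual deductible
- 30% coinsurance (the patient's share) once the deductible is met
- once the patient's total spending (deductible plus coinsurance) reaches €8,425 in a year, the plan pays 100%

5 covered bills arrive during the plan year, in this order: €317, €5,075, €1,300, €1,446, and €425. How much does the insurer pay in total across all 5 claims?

€4,734.10

Claim 1 (€317): fully absorbed by the deductible. Patient pays €317; OOP now €317. Plan pays €317 − €317 = €0.
Claim 2 (€5,075): €1,483 finishes the deductible; €3,592 goes to coinsurance; patient's 30% is €1,077.60. Patient owes €2,560.60 (running OOP €2,877.60). Insurer: €5,075 − €2,560.60 = €2,514.40.
Claim 3 (€1,300): deductible met; 30% of €1,300 = €390. Patient pays €390; OOP now €3,267.60. Plan pays €1,300 − €390 = €910.
Claim 4 (€1,446): 30% coinsurance on €1,446 = €433.80. Patient owes €433.80 (running OOP €3,701.40). Insurer: €1,446 − €433.80 = €1,012.20.
Claim 5 (€425): deductible already satisfied, so patient's share is 30% × €425 = €127.50. Patient owes €127.50 (running OOP €3,828.90). Plan pays €425 − €127.50 = €297.50.
Insurer total: €0 + €2,514.40 + €910 + €1,012.20 + €297.50 = €4,734.10.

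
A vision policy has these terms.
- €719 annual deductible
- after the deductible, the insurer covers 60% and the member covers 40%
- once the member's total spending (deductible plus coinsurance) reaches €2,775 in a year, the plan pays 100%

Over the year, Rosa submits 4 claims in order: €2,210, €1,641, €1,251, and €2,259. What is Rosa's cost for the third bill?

Claim 1 (€2,210): €719 finishes the deductible; €1,491 goes to coinsurance; coinsurance €1,491 × 40% = €596.40. Cost to member: €1,315.40. OOP to date €1,315.40.
Claim 2 (€1,641): 40% coinsurance on €1,641 = €656.40. Member owes €656.40 (running OOP €1,971.80).
Claim 3 (€1,251): 40% coinsurance on €1,251 = €500.40. Member pays €500.40; OOP now €2,472.20.

€500.40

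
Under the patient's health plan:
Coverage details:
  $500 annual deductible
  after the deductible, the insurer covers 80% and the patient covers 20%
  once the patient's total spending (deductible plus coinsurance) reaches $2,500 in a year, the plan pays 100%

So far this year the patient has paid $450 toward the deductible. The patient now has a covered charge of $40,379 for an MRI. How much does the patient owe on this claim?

$2,050

$450 of the $500 deductible is already met, leaving $50.
That leaves $40,379 − $50 = $40,329 for coinsurance.
Coinsurance: $40,329 × 20% = $8,065.80.
Patient responsibility before any cap: $50 + $8,065.80 = $8,115.80.
Year-to-date out-of-pocket would reach $450 + $8,115.80 = $8,565.80, above the $2,500 maximum, so the patient pays only $2,500 − $450 = $2,050.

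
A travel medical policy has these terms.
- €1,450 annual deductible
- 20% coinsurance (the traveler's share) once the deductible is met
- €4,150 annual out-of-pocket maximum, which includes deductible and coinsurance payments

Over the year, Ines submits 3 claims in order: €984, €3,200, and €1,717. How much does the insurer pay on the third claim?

€1,373.60

#1 (€984): entire amount goes to the deductible. Traveler pays €984; OOP now €984. Plan pays €984 − €984 = €0.
#2 (€3,200): deductible takes €466, €2,734 remains; coinsurance €2,734 × 20% = €546.80. Cost to traveler: €1,012.80. OOP to date €1,996.80. Plan pays €3,200 − €1,012.80 = €2,187.20.
#3 (€1,717): 20% coinsurance on €1,717 = €343.40. Traveler pays €343.40; OOP now €2,340.20. Insurer: €1,717 − €343.40 = €1,373.60.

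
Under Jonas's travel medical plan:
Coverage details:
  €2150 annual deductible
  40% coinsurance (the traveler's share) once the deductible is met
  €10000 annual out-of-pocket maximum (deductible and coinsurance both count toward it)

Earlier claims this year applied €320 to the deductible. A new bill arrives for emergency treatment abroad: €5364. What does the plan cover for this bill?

€2120.40

Remaining deductible: €2150 − €320 = €1830.
The remaining €3534 (= €5364 − €1830) moves to coinsurance.
Coinsurance: €3534 × 40% = €1413.60.
So the traveler owes €1830 + €1413.60 = €3243.60 before any cap.
Year-to-date out-of-pocket becomes €320 + €3243.60 = €3563.60, still under the €10000 maximum, so no cap applies.
The plan picks up €5364 − €3243.60 = €2120.40.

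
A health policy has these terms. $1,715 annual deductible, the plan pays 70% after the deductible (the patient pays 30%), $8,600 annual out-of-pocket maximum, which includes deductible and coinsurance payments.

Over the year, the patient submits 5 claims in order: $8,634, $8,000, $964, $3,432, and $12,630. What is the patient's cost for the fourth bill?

$1,029.60

Claim 1 ($8,634): deductible takes $1,715, $6,919 remains; patient's 30% is $2,075.70. Cost to patient: $3,790.70. OOP to date $3,790.70.
Claim 2 ($8,000): 30% coinsurance on $8,000 = $2,400. Cost to patient: $2,400. OOP to date $6,190.70.
Claim 3 ($964): deductible already satisfied, so patient's share is 30% × $964 = $289.20. Cost to patient: $289.20. OOP to date $6,479.90.
Claim 4 ($3,432): 30% coinsurance on $3,432 = $1,029.60. Patient pays $1,029.60; OOP now $7,509.50.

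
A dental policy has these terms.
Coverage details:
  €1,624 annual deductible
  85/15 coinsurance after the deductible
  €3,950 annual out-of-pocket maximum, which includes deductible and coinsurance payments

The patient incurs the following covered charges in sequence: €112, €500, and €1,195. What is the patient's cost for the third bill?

€1,039.45

#1 (€112): all of it applies to the deductible. Cost to patient: €112. OOP to date €112.
#2 (€500): fully absorbed by the deductible. Cost to patient: €500. OOP to date €612.
#3 (€1,195): €1,012 finishes the deductible; €183 goes to coinsurance; 15% of €183 = €27.45. Patient owes €1,039.45 (running OOP €1,651.45).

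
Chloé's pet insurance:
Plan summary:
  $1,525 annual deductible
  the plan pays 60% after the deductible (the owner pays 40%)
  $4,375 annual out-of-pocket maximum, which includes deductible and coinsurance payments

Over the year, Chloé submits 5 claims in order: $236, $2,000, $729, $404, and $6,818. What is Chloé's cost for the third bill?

$291.60

Bill 1, $236: fully absorbed by the deductible. Owner pays $236; OOP now $236.
Bill 2, $2,000: deductible takes $1,289, $711 remains; 40% of $711 = $284.40. Owner owes $1,573.40 (running OOP $1,809.40).
Bill 3, $729: 40% coinsurance on $729 = $291.60. Cost to owner: $291.60. OOP to date $2,101.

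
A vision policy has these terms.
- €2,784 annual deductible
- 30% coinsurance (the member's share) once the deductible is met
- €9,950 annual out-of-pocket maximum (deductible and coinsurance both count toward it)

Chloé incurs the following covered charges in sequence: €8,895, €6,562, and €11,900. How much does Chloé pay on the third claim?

Claim 1 — €8,895: deductible takes €2,784, €6,111 remains; 30% of €6,111 = €1,833.30. Member pays €4,617.30; OOP now €4,617.30.
Claim 2 — €6,562: deductible met; 30% of €6,562 = €1,968.60. Cost to member: €1,968.60. OOP to date €6,585.90.
Claim 3 — €11,900: 30% coinsurance on €11,900 = €3,570. OOP would hit €10,155.90 > €9,950, so the cap limits the member to €9,950 − €6,585.90 = €3,364.10.

€3,364.10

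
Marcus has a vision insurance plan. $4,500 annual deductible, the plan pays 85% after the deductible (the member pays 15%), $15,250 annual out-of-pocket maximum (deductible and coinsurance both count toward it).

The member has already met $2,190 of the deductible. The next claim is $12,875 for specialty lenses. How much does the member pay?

$3,894.75

Deductible still to meet: $4,500 − $2,190 = $2,310.
The remaining $10,565 (= $12,875 − $2,310) moves to coinsurance.
15% of $10,565 = $1,584.75 falls to the member.
Member responsibility before any cap: $2,310 + $1,584.75 = $3,894.75.
Year-to-date out-of-pocket becomes $2,190 + $3,894.75 = $6,084.75, still under the $15,250 maximum, so no cap applies.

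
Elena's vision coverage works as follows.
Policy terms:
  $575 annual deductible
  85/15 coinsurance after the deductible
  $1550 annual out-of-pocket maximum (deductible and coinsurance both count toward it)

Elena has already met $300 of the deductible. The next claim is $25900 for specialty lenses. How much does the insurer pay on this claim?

$24650

$300 of the $575 deductible is already met, leaving $275.
The remaining $25625 (= $25900 − $275) moves to coinsurance.
Member's 15% share of $25625 is $3843.75.
So the member owes $275 + $3843.75 = $4118.75 before any cap.
Year-to-date out-of-pocket would reach $300 + $4118.75 = $4418.75, above the $1550 maximum, so the member pays only $1550 − $300 = $1250.
The plan picks up $25900 − $1250 = $24650.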